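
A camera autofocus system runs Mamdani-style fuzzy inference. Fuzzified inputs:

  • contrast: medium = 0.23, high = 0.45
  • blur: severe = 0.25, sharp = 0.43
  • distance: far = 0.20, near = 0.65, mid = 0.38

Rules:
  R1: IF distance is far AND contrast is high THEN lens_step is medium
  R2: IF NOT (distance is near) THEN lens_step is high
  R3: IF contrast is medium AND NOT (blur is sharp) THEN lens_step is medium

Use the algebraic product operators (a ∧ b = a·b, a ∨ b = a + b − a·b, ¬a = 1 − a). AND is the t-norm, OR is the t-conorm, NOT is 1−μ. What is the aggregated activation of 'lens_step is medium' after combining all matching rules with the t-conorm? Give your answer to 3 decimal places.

R1: far=0.20, high=0.45; AND[a·b] → w = 0.0900
R2: ¬near=1−0.65=0.35 → w = 0.3500
R3: medium=0.23, ¬sharp=1−0.43=0.57; AND[a·b] → w = 0.1311
Rules with consequent 'medium': {R1, R3} → strengths 0.0900, 0.1311
Aggregate via t-conorm [a + b − a·b]: 0.2093

0.209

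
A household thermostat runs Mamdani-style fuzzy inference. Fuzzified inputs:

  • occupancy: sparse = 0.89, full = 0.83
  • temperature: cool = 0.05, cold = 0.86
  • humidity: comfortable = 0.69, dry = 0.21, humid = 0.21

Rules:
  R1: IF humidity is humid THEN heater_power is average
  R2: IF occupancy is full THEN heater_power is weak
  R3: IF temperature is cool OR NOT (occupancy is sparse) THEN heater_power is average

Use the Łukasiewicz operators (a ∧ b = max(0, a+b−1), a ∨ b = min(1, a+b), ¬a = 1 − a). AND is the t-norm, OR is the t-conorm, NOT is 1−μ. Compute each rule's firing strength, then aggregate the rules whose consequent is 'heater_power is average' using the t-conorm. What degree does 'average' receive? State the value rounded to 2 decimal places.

R1: humid=0.21 → w = 0.21
R2: full=0.83 → w = 0.83
R3: cool=0.05, ¬sparse=1−0.89=0.11; OR[min(1, a+b)] → w = 0.16
Rules with consequent 'average': {R1, R3} → strengths 0.21, 0.16
Aggregate via t-conorm [min(1, a+b)]: 0.37

0.37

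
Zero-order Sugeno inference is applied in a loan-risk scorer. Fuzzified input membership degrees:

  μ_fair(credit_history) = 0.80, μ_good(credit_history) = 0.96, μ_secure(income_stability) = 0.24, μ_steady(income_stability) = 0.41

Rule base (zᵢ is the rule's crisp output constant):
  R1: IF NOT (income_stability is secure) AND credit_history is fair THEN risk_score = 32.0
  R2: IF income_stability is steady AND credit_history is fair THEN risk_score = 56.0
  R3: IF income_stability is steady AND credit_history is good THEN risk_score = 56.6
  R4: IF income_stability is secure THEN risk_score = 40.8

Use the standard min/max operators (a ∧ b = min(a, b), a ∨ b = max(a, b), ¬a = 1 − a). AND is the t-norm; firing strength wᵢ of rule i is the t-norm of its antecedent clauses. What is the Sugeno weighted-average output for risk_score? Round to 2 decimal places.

R1 (z=32.0): ¬secure=1−0.24=0.76, fair=0.80; AND[min(a, b)] → w = 0.76
R2 (z=56.0): steady=0.41, fair=0.80; AND[min(a, b)] → w = 0.41
R3 (z=56.6): steady=0.41, good=0.96; AND[min(a, b)] → w = 0.41
R4 (z=40.8): secure=0.24 → w = 0.24
Weighted average = (0.76·32.0 + 0.41·56.0 + 0.41·56.6 + 0.24·40.8) / (0.76 + 0.41 + 0.41 + 0.24)
  = 80.2780 / 1.8200 = 44.11

44.11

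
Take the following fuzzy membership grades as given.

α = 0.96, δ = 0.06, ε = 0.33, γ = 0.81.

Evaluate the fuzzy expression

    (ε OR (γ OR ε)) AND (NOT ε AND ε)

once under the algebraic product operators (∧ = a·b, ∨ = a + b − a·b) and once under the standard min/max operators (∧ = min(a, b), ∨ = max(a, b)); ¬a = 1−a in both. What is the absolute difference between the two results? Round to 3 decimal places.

Under algebraic product:
  γ OR ε = a + b − a·b on (0.8100, 0.3300) = 0.8727
  ε OR (γ OR ε) = a + b − a·b on (0.3300, 0.8727) = 0.9147
  NOT ε = 1 − 0.3300 = 0.6700
  NOT ε AND ε = a·b on (0.6700, 0.3300) = 0.2211
  (ε OR (γ OR ε)) AND (NOT ε AND ε) = a·b on (0.9147, 0.2211) = 0.2022
  → value = 0.2022
Under standard min/max:
  γ OR ε = max(a, b) on (0.81, 0.33) = 0.81
  ε OR (γ OR ε) = max(a, b) on (0.33, 0.81) = 0.81
  NOT ε = 1 − 0.33 = 0.67
  NOT ε AND ε = min(a, b) on (0.67, 0.33) = 0.33
  (ε OR (γ OR ε)) AND (NOT ε AND ε) = min(a, b) on (0.81, 0.33) = 0.33
  → value = 0.3300
|0.2022 − 0.3300| = 0.128

0.128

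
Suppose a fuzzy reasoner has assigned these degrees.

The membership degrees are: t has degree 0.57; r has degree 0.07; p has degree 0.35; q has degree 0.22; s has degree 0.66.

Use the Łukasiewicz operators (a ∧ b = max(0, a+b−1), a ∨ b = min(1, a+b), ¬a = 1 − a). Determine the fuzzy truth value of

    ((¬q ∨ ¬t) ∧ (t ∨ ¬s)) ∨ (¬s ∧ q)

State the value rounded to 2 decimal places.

0.91

¬q = 1 − 0.22 = 0.78
¬t = 1 − 0.57 = 0.43
¬q ∨ ¬t = min(1, a+b) on (0.78, 0.43) = 1.00
¬s = 1 − 0.66 = 0.34
t ∨ ¬s = min(1, a+b) on (0.57, 0.34) = 0.91
(¬q ∨ ¬t) ∧ (t ∨ ¬s) = max(0, a+b−1) on (1.00, 0.91) = 0.91
¬s = 1 − 0.66 = 0.34
¬s ∧ q = max(0, a+b−1) on (0.34, 0.22) = 0.00
((¬q ∨ ¬t) ∧ (t ∨ ¬s)) ∨ (¬s ∧ q) = min(1, a+b) on (0.91, 0.00) = 0.91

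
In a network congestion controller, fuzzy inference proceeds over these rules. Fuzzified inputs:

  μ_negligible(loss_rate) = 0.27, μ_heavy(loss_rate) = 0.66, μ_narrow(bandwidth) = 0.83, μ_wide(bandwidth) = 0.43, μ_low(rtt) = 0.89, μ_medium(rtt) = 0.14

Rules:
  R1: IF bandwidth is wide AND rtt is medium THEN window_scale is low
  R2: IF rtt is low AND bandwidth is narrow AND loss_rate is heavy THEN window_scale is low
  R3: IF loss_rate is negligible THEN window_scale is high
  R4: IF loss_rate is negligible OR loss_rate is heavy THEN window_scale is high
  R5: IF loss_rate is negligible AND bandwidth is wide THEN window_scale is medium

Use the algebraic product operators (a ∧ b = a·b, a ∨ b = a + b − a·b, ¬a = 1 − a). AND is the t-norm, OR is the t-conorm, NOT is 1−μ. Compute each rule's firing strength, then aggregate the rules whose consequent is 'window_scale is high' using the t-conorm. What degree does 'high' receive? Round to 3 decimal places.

0.819

R1: wide=0.43, medium=0.14; AND[a·b] → w = 0.0602
R2: low=0.89, narrow=0.83, heavy=0.66; AND[a·b] → w = 0.4875
R3: negligible=0.27 → w = 0.2700
R4: negligible=0.27, heavy=0.66; OR[a + b − a·b] → w = 0.7518
R5: negligible=0.27, wide=0.43; AND[a·b] → w = 0.1161
Rules with consequent 'high': {R3, R4} → strengths 0.2700, 0.7518
Aggregate via t-conorm [a + b − a·b]: 0.8188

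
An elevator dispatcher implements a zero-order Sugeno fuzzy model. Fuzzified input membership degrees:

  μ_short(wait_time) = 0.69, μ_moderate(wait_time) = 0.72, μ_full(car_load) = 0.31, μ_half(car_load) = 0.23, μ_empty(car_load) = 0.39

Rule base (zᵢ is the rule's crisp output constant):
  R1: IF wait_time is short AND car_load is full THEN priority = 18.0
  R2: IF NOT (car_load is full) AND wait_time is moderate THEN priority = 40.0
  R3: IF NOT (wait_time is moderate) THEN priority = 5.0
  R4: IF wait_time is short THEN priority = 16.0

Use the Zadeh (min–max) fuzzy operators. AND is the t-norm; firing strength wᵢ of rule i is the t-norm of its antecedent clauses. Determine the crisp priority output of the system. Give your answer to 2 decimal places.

23.16

R1 (z=18.0): short=0.69, full=0.31; AND[min(a, b)] → w = 0.31
R2 (z=40.0): ¬full=1−0.31=0.69, moderate=0.72; AND[min(a, b)] → w = 0.69
R3 (z=5.0): ¬moderate=1−0.72=0.28 → w = 0.28
R4 (z=16.0): short=0.69 → w = 0.69
Weighted average = (0.31·18.0 + 0.69·40.0 + 0.28·5.0 + 0.69·16.0) / (0.31 + 0.69 + 0.28 + 0.69)
  = 45.6200 / 1.9700 = 23.16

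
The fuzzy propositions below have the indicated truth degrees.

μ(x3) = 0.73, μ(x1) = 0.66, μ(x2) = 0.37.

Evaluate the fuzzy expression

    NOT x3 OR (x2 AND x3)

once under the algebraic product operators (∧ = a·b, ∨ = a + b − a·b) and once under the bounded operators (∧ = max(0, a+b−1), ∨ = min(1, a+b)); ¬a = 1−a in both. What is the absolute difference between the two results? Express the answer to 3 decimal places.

Under algebraic product:
  NOT x3 = 1 − 0.7300 = 0.2700
  x2 AND x3 = a·b on (0.3700, 0.7300) = 0.2701
  NOT x3 OR (x2 AND x3) = a + b − a·b on (0.2700, 0.2701) = 0.4672
  → value = 0.4672
Under bounded:
  NOT x3 = 1 − 0.73 = 0.27
  x2 AND x3 = max(0, a+b−1) on (0.37, 0.73) = 0.10
  NOT x3 OR (x2 AND x3) = min(1, a+b) on (0.27, 0.10) = 0.37
  → value = 0.3700
|0.4672 − 0.3700| = 0.097

0.097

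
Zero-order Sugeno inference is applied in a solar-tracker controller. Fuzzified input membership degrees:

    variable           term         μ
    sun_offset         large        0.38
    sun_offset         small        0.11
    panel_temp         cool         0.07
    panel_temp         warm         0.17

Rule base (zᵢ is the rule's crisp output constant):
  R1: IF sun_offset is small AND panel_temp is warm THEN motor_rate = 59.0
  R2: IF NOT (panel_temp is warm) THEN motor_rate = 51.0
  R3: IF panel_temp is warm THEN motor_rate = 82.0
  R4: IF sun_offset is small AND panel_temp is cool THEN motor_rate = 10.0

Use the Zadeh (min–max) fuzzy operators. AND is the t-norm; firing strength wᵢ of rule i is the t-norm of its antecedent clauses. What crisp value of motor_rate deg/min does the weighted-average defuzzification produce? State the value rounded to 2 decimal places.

53.78

R1 (z=59.0): small=0.11, warm=0.17; AND[min(a, b)] → w = 0.11
R2 (z=51.0): ¬warm=1−0.17=0.83 → w = 0.83
R3 (z=82.0): warm=0.17 → w = 0.17
R4 (z=10.0): small=0.11, cool=0.07; AND[min(a, b)] → w = 0.07
Weighted average = (0.11·59.0 + 0.83·51.0 + 0.17·82.0 + 0.07·10.0) / (0.11 + 0.83 + 0.17 + 0.07)
  = 63.4600 / 1.1800 = 53.78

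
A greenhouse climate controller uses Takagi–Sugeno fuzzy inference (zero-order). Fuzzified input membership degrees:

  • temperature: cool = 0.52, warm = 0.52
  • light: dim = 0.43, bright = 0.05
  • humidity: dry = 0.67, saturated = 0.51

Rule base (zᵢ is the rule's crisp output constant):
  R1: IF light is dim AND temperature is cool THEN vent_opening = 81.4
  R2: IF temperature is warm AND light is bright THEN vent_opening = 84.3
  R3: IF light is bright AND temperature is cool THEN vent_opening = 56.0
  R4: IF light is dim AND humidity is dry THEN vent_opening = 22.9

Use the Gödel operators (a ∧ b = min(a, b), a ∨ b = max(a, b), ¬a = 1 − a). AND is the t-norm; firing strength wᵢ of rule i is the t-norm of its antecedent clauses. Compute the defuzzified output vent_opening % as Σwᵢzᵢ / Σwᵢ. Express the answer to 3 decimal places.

R1 (z=81.4): dim=0.43, cool=0.52; AND[min(a, b)] → w = 0.43
R2 (z=84.3): warm=0.52, bright=0.05; AND[min(a, b)] → w = 0.05
R3 (z=56.0): bright=0.05, cool=0.52; AND[min(a, b)] → w = 0.05
R4 (z=22.9): dim=0.43, dry=0.67; AND[min(a, b)] → w = 0.43
Weighted average = (0.43·81.4 + 0.05·84.3 + 0.05·56.0 + 0.43·22.9) / (0.43 + 0.05 + 0.05 + 0.43)
  = 51.8640 / 0.9600 = 54.025

54.025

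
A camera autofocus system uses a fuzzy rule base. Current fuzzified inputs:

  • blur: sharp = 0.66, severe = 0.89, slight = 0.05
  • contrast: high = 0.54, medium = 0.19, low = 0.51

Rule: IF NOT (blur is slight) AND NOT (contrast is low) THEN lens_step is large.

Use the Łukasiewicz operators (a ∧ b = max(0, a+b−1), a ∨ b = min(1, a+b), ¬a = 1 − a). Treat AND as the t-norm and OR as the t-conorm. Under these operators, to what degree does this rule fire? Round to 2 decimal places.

firing strength: ¬slight=1−0.05=0.95, ¬low=1−0.51=0.49; AND[max(0, a+b−1)] → w = 0.44

0.44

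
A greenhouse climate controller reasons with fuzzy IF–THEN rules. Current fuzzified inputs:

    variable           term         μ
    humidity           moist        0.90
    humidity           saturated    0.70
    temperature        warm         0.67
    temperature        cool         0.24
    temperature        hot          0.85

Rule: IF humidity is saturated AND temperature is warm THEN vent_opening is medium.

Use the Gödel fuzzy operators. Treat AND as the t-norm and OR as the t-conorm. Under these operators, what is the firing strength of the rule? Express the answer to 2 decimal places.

0.67

firing strength: saturated=0.70, warm=0.67; AND[min(a, b)] → w = 0.67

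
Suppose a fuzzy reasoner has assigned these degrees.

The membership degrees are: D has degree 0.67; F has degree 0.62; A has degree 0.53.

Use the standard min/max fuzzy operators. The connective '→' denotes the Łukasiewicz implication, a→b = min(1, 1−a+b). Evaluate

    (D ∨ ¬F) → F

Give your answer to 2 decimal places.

0.95

¬F = 1 − 0.62 = 0.38
D ∨ ¬F = max(a, b) on (0.67, 0.38) = 0.67
(D ∨ ¬F) → F  [Łukasiewicz: min(1, 1−a+b)] with a=0.67, b=0.62 → 0.95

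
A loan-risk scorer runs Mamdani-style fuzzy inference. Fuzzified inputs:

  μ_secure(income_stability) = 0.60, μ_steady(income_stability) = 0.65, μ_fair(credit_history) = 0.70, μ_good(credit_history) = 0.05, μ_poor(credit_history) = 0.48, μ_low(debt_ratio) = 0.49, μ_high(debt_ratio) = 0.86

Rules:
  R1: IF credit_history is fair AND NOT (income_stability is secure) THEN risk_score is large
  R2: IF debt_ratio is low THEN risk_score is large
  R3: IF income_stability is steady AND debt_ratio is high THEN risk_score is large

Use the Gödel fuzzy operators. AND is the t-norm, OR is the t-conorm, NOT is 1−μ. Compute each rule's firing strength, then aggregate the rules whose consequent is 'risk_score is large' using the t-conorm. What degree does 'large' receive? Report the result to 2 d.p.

0.65

R1: fair=0.70, ¬secure=1−0.60=0.40; AND[min(a, b)] → w = 0.40
R2: low=0.49 → w = 0.49
R3: steady=0.65, high=0.86; AND[min(a, b)] → w = 0.65
Rules with consequent 'large': {R1, R2, R3} → strengths 0.40, 0.49, 0.65
Aggregate via t-conorm [max(a, b)]: 0.65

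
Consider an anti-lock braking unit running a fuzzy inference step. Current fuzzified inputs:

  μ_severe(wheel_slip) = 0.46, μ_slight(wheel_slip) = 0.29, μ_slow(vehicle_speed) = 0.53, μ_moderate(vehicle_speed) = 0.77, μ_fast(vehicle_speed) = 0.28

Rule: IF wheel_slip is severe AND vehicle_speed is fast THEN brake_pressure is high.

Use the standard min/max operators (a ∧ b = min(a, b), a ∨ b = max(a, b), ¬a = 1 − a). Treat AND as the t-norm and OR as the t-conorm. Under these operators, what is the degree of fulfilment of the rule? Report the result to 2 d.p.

0.28

firing strength: severe=0.46, fast=0.28; AND[min(a, b)] → w = 0.28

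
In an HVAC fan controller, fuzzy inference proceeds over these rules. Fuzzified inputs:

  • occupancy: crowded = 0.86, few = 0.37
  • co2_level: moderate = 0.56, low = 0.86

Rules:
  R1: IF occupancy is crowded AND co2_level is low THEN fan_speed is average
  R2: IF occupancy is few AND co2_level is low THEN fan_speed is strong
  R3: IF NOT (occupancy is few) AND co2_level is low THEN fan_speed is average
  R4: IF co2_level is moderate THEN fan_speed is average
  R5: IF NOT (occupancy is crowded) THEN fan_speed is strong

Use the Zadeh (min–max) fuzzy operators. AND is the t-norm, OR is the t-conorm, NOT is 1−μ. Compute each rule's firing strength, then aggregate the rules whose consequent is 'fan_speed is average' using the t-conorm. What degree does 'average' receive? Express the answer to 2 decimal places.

0.86

R1: crowded=0.86, low=0.86; AND[min(a, b)] → w = 0.86
R2: few=0.37, low=0.86; AND[min(a, b)] → w = 0.37
R3: ¬few=1−0.37=0.63, low=0.86; AND[min(a, b)] → w = 0.63
R4: moderate=0.56 → w = 0.56
R5: ¬crowded=1−0.86=0.14 → w = 0.14
Rules with consequent 'average': {R1, R3, R4} → strengths 0.86, 0.63, 0.56
Aggregate via t-conorm [max(a, b)]: 0.86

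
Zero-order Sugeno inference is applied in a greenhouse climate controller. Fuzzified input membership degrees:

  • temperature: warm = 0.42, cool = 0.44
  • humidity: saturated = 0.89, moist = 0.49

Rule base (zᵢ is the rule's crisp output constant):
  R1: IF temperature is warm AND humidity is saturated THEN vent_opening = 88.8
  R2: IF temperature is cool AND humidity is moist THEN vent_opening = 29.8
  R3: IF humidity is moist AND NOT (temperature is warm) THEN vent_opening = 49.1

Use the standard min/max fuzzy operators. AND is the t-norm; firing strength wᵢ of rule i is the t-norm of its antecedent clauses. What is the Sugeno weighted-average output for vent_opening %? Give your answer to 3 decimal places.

55.161

R1 (z=88.8): warm=0.42, saturated=0.89; AND[min(a, b)] → w = 0.42
R2 (z=29.8): cool=0.44, moist=0.49; AND[min(a, b)] → w = 0.44
R3 (z=49.1): moist=0.49, ¬warm=1−0.42=0.58; AND[min(a, b)] → w = 0.49
Weighted average = (0.42·88.8 + 0.44·29.8 + 0.49·49.1) / (0.42 + 0.44 + 0.49)
  = 74.4670 / 1.3500 = 55.161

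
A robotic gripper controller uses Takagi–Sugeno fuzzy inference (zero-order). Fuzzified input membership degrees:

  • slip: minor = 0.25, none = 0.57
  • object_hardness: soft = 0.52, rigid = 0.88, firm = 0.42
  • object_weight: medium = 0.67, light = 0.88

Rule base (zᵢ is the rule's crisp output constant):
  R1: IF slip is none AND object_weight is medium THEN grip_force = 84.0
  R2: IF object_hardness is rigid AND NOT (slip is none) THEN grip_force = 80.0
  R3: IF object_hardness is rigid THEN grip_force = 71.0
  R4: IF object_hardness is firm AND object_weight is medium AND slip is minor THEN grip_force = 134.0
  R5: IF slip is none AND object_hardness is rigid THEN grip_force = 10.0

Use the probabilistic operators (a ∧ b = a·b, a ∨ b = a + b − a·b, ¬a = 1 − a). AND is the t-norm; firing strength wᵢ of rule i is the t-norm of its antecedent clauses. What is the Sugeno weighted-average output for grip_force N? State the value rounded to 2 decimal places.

R1 (z=84.0): none=0.57, medium=0.67; AND[a·b] → w = 0.3819
R2 (z=80.0): rigid=0.88, ¬none=1−0.57=0.43; AND[a·b] → w = 0.3784
R3 (z=71.0): rigid=0.88 → w = 0.8800
R4 (z=134.0): firm=0.42, medium=0.67, minor=0.25; AND[a·b] → w = 0.0703
R5 (z=10.0): none=0.57, rigid=0.88; AND[a·b] → w = 0.5016
Weighted average = (0.3819·84.0 + 0.3784·80.0 + 0.8800·71.0 + 0.0703·134.0 + 0.5016·10.0) / (0.3819 + 0.3784 + 0.8800 + 0.0703 + 0.5016)
  = 139.2745 / 2.2123 = 62.96

62.96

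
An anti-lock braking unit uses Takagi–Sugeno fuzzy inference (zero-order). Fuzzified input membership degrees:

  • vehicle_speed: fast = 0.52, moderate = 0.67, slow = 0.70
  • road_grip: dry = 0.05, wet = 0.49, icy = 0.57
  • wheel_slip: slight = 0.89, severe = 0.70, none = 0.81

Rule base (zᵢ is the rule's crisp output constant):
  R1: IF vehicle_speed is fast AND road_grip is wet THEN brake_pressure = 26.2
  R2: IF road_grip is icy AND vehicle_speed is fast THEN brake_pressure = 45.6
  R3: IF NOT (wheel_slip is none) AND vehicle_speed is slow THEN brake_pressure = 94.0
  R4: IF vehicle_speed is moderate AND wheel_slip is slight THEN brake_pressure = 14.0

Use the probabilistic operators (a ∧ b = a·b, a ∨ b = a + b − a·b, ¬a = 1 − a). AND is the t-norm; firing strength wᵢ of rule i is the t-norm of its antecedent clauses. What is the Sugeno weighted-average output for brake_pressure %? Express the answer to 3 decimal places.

32.051

R1 (z=26.2): fast=0.52, wet=0.49; AND[a·b] → w = 0.2548
R2 (z=45.6): icy=0.57, fast=0.52; AND[a·b] → w = 0.2964
R3 (z=94.0): ¬none=1−0.81=0.19, slow=0.70; AND[a·b] → w = 0.1330
R4 (z=14.0): moderate=0.67, slight=0.89; AND[a·b] → w = 0.5963
Weighted average = (0.2548·26.2 + 0.2964·45.6 + 0.1330·94.0 + 0.5963·14.0) / (0.2548 + 0.2964 + 0.1330 + 0.5963)
  = 41.0418 / 1.2805 = 32.051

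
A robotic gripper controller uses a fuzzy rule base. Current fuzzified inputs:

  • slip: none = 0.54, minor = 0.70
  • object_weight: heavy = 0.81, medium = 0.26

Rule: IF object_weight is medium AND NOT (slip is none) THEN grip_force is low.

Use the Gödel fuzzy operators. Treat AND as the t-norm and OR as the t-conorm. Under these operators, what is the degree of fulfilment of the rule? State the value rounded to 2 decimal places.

firing strength: medium=0.26, ¬none=1−0.54=0.46; AND[min(a, b)] → w = 0.26

0.26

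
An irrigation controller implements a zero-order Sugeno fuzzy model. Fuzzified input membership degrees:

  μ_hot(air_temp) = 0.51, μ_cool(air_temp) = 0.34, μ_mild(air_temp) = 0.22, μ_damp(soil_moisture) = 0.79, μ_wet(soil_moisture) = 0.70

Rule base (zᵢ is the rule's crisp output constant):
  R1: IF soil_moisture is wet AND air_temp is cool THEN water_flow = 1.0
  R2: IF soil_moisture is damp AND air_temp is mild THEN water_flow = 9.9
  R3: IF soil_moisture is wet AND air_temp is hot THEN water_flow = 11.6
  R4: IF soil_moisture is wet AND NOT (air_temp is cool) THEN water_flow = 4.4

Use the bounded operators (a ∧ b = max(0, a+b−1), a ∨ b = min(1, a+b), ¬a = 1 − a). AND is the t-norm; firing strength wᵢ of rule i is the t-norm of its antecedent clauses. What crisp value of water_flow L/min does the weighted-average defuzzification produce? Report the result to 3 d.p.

6.708

R1 (z=1.0): wet=0.70, cool=0.34; AND[max(0, a+b−1)] → w = 0.04
R2 (z=9.9): damp=0.79, mild=0.22; AND[max(0, a+b−1)] → w = 0.01
R3 (z=11.6): wet=0.70, hot=0.51; AND[max(0, a+b−1)] → w = 0.21
R4 (z=4.4): wet=0.70, ¬cool=1−0.34=0.66; AND[max(0, a+b−1)] → w = 0.36
Weighted average = (0.04·1.0 + 0.01·9.9 + 0.21·11.6 + 0.36·4.4) / (0.04 + 0.01 + 0.21 + 0.36)
  = 4.1590 / 0.6200 = 6.708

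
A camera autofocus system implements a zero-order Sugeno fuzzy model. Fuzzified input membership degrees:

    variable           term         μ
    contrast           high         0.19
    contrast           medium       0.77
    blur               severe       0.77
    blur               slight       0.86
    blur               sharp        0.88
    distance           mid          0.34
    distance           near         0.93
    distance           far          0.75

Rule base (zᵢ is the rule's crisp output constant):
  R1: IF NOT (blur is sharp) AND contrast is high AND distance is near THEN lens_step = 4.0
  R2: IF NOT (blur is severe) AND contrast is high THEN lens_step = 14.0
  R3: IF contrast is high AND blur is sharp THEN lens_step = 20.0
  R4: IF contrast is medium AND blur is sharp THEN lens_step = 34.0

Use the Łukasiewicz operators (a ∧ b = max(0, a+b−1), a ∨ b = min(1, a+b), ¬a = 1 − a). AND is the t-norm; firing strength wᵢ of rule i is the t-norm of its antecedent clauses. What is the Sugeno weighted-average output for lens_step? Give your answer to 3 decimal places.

R1 (z=4.0): ¬sharp=1−0.88=0.12, high=0.19, near=0.93; AND[max(0, a+b−1)] → w = 0.00
R2 (z=14.0): ¬severe=1−0.77=0.23, high=0.19; AND[max(0, a+b−1)] → w = 0.00
R3 (z=20.0): high=0.19, sharp=0.88; AND[max(0, a+b−1)] → w = 0.07
R4 (z=34.0): medium=0.77, sharp=0.88; AND[max(0, a+b−1)] → w = 0.65
Weighted average = (0.00·4.0 + 0.00·14.0 + 0.07·20.0 + 0.65·34.0) / (0.00 + 0.00 + 0.07 + 0.65)
  = 23.5000 / 0.7200 = 32.639

32.639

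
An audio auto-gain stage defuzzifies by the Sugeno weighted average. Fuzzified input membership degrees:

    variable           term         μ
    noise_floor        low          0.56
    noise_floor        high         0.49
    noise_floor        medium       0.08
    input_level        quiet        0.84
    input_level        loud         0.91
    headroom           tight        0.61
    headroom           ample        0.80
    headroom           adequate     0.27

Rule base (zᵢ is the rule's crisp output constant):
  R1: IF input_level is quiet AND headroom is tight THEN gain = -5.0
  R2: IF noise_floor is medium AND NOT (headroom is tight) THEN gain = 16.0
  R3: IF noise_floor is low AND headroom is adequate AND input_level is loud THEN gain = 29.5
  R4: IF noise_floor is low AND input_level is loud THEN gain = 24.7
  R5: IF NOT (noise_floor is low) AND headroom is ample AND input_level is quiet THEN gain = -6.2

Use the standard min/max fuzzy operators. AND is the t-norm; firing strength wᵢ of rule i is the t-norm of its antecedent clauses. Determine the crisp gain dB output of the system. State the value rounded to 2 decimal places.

8.83

R1 (z=-5.0): quiet=0.84, tight=0.61; AND[min(a, b)] → w = 0.61
R2 (z=16.0): medium=0.08, ¬tight=1−0.61=0.39; AND[min(a, b)] → w = 0.08
R3 (z=29.5): low=0.56, adequate=0.27, loud=0.91; AND[min(a, b)] → w = 0.27
R4 (z=24.7): low=0.56, loud=0.91; AND[min(a, b)] → w = 0.56
R5 (z=-6.2): ¬low=1−0.56=0.44, ample=0.80, quiet=0.84; AND[min(a, b)] → w = 0.44
Weighted average = (0.61·-5.0 + 0.08·16.0 + 0.27·29.5 + 0.56·24.7 + 0.44·-6.2) / (0.61 + 0.08 + 0.27 + 0.56 + 0.44)
  = 17.2990 / 1.9600 = 8.83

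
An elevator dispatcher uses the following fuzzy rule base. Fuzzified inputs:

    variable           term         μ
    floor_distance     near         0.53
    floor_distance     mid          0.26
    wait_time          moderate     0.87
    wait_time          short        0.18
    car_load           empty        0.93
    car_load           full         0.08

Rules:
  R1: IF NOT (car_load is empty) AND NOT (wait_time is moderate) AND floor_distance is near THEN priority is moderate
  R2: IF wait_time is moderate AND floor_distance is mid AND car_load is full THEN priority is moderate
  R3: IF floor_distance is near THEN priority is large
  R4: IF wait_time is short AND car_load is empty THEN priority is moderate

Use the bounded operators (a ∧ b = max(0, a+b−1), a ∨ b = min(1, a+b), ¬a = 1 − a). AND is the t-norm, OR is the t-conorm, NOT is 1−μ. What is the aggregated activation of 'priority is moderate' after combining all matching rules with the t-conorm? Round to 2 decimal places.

R1: ¬empty=1−0.93=0.07, ¬moderate=1−0.87=0.13, near=0.53; AND[max(0, a+b−1)] → w = 0.00
R2: moderate=0.87, mid=0.26, full=0.08; AND[max(0, a+b−1)] → w = 0.00
R3: near=0.53 → w = 0.53
R4: short=0.18, empty=0.93; AND[max(0, a+b−1)] → w = 0.11
Rules with consequent 'moderate': {R1, R2, R4} → strengths 0.00, 0.00, 0.11
Aggregate via t-conorm [min(1, a+b)]: 0.11

0.11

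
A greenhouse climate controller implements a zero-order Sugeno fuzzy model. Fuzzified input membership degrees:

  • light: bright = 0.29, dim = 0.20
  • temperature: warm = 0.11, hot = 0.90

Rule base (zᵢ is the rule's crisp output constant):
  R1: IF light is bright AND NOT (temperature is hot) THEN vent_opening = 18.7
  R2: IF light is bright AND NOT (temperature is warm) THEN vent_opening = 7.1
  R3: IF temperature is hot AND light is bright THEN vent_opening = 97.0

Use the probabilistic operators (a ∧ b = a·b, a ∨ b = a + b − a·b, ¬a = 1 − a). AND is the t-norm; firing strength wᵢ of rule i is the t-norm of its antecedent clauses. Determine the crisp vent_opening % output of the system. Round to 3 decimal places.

50.523

R1 (z=18.7): bright=0.29, ¬hot=1−0.90=0.10; AND[a·b] → w = 0.0290
R2 (z=7.1): bright=0.29, ¬warm=1−0.11=0.89; AND[a·b] → w = 0.2581
R3 (z=97.0): hot=0.90, bright=0.29; AND[a·b] → w = 0.2610
Weighted average = (0.0290·18.7 + 0.2581·7.1 + 0.2610·97.0) / (0.0290 + 0.2581 + 0.2610)
  = 27.6918 / 0.5481 = 50.523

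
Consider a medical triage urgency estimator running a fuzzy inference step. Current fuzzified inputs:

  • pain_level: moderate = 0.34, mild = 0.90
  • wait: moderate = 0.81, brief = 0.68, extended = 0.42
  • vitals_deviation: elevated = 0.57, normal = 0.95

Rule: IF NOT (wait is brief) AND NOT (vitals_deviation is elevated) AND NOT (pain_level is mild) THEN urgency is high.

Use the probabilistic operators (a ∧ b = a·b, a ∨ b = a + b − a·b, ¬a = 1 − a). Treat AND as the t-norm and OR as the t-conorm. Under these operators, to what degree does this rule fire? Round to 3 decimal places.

0.014

firing strength: ¬brief=1−0.68=0.32, ¬elevated=1−0.57=0.43, ¬mild=1−0.90=0.10; AND[a·b] → w = 0.0138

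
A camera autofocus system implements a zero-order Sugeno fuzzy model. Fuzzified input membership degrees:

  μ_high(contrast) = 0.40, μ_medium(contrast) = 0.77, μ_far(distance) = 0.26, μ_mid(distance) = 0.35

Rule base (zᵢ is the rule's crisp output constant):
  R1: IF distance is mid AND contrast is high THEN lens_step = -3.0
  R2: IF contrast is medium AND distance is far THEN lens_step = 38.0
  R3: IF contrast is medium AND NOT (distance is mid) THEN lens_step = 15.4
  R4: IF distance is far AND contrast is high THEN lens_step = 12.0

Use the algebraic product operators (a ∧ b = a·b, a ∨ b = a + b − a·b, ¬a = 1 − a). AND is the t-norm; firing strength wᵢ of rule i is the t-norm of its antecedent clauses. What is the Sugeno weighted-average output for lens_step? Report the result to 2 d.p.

R1 (z=-3.0): mid=0.35, high=0.40; AND[a·b] → w = 0.1400
R2 (z=38.0): medium=0.77, far=0.26; AND[a·b] → w = 0.2002
R3 (z=15.4): medium=0.77, ¬mid=1−0.35=0.65; AND[a·b] → w = 0.5005
R4 (z=12.0): far=0.26, high=0.40; AND[a·b] → w = 0.1040
Weighted average = (0.1400·-3.0 + 0.2002·38.0 + 0.5005·15.4 + 0.1040·12.0) / (0.1400 + 0.2002 + 0.5005 + 0.1040)
  = 16.1433 / 0.9447 = 17.09

17.09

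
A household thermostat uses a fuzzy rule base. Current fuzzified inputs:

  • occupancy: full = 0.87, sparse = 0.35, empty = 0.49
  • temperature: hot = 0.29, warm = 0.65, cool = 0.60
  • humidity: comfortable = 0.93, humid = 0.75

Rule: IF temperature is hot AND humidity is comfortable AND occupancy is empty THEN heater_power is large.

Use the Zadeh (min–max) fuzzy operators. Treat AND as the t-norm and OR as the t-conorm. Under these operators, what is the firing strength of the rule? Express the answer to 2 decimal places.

0.29

firing strength: hot=0.29, comfortable=0.93, empty=0.49; AND[min(a, b)] → w = 0.29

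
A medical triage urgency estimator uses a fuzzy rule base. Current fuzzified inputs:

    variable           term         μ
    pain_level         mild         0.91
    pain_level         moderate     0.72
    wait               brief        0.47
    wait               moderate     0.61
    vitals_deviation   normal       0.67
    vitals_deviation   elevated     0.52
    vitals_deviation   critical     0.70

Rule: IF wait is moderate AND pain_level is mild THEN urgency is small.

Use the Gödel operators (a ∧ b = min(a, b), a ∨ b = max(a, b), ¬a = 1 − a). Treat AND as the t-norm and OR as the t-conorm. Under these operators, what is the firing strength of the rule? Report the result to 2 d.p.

firing strength: moderate=0.61, mild=0.91; AND[min(a, b)] → w = 0.61

0.61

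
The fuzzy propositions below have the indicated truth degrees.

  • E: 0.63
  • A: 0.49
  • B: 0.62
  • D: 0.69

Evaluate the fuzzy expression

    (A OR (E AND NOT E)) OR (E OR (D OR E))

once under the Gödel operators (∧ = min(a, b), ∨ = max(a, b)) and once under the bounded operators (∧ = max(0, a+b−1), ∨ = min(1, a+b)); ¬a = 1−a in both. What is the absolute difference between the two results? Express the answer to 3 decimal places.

0.310

Under Gödel:
  NOT E = 1 − 0.63 = 0.37
  E AND NOT E = min(a, b) on (0.63, 0.37) = 0.37
  A OR (E AND NOT E) = max(a, b) on (0.49, 0.37) = 0.49
  D OR E = max(a, b) on (0.69, 0.63) = 0.69
  E OR (D OR E) = max(a, b) on (0.63, 0.69) = 0.69
  (A OR (E AND NOT E)) OR (E OR (D OR E)) = max(a, b) on (0.49, 0.69) = 0.69
  → value = 0.6900
Under bounded:
  NOT E = 1 − 0.63 = 0.37
  E AND NOT E = max(0, a+b−1) on (0.63, 0.37) = 0.00
  A OR (E AND NOT E) = min(1, a+b) on (0.49, 0.00) = 0.49
  D OR E = min(1, a+b) on (0.69, 0.63) = 1.00
  E OR (D OR E) = min(1, a+b) on (0.63, 1.00) = 1.00
  (A OR (E AND NOT E)) OR (E OR (D OR E)) = min(1, a+b) on (0.49, 1.00) = 1.00
  → value = 1.0000
|0.6900 − 1.0000| = 0.310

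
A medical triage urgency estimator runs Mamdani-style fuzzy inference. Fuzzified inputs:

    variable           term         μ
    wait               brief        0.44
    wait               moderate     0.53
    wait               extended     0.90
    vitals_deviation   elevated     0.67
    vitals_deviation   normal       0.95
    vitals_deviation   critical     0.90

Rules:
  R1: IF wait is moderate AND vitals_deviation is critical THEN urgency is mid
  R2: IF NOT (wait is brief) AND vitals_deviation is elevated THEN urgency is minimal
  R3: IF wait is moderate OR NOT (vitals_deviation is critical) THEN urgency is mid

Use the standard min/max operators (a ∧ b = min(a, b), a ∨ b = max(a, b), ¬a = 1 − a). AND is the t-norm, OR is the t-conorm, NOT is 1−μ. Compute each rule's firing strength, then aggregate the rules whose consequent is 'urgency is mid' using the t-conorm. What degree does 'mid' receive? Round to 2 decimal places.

R1: moderate=0.53, critical=0.90; AND[min(a, b)] → w = 0.53
R2: ¬brief=1−0.44=0.56, elevated=0.67; AND[min(a, b)] → w = 0.56
R3: moderate=0.53, ¬critical=1−0.90=0.10; OR[max(a, b)] → w = 0.53
Rules with consequent 'mid': {R1, R3} → strengths 0.53, 0.53
Aggregate via t-conorm [max(a, b)]: 0.53

0.53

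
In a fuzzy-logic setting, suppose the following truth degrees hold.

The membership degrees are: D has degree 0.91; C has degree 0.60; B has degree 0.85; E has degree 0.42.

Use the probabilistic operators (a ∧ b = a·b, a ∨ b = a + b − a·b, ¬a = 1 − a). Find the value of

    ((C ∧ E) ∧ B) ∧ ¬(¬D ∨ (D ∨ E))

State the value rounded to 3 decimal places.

0.010

C ∧ E = a·b on (0.6000, 0.4200) = 0.2520
(C ∧ E) ∧ B = a·b on (0.2520, 0.8500) = 0.2142
¬D = 1 − 0.9100 = 0.0900
D ∨ E = a + b − a·b on (0.9100, 0.4200) = 0.9478
¬D ∨ (D ∨ E) = a + b − a·b on (0.0900, 0.9478) = 0.9525
¬(¬D ∨ (D ∨ E)) = 1 − 0.9525 = 0.0475
((C ∧ E) ∧ B) ∧ ¬(¬D ∨ (D ∨ E)) = a·b on (0.2142, 0.0475) = 0.0102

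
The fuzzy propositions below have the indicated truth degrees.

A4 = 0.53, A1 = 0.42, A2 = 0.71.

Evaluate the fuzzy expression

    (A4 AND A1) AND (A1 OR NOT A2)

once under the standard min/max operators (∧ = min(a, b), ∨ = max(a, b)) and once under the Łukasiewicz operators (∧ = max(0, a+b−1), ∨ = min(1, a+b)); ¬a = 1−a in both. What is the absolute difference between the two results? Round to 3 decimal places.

Under standard min/max:
  A4 AND A1 = min(a, b) on (0.53, 0.42) = 0.42
  NOT A2 = 1 − 0.71 = 0.29
  A1 OR NOT A2 = max(a, b) on (0.42, 0.29) = 0.42
  (A4 AND A1) AND (A1 OR NOT A2) = min(a, b) on (0.42, 0.42) = 0.42
  → value = 0.4200
Under Łukasiewicz:
  A4 AND A1 = max(0, a+b−1) on (0.53, 0.42) = 0.00
  NOT A2 = 1 − 0.71 = 0.29
  A1 OR NOT A2 = min(1, a+b) on (0.42, 0.29) = 0.71
  (A4 AND A1) AND (A1 OR NOT A2) = max(0, a+b−1) on (0.00, 0.71) = 0.00
  → value = 0.0000
|0.4200 − 0.0000| = 0.420

0.420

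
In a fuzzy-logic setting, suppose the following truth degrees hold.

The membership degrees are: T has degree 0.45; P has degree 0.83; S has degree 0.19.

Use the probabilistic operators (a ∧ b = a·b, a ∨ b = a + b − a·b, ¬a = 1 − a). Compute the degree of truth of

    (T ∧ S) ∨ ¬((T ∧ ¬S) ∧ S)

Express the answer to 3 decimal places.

T ∧ S = a·b on (0.4500, 0.1900) = 0.0855
¬S = 1 − 0.1900 = 0.8100
T ∧ ¬S = a·b on (0.4500, 0.8100) = 0.3645
(T ∧ ¬S) ∧ S = a·b on (0.3645, 0.1900) = 0.0693
¬((T ∧ ¬S) ∧ S) = 1 − 0.0693 = 0.9307
(T ∧ S) ∨ ¬((T ∧ ¬S) ∧ S) = a + b − a·b on (0.0855, 0.9307) = 0.9367

0.937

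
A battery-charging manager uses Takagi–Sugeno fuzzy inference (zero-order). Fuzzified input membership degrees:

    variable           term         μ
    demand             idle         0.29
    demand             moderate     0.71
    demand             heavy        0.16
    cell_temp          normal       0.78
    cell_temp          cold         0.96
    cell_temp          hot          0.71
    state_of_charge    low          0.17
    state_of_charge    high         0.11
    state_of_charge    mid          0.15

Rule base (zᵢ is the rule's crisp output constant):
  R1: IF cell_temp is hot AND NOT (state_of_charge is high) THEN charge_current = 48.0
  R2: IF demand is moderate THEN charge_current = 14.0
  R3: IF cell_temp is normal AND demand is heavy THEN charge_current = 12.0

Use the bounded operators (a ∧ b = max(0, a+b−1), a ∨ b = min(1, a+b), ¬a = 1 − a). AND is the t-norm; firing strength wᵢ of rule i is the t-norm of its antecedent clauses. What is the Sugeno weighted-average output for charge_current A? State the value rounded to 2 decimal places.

R1 (z=48.0): hot=0.71, ¬high=1−0.11=0.89; AND[max(0, a+b−1)] → w = 0.60
R2 (z=14.0): moderate=0.71 → w = 0.71
R3 (z=12.0): normal=0.78, heavy=0.16; AND[max(0, a+b−1)] → w = 0.00
Weighted average = (0.60·48.0 + 0.71·14.0 + 0.00·12.0) / (0.60 + 0.71 + 0.00)
  = 38.7400 / 1.3100 = 29.57

29.57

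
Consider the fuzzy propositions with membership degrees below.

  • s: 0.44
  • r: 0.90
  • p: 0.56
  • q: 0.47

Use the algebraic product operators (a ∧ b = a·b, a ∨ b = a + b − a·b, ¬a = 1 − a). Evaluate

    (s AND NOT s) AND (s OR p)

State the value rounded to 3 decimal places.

NOT s = 1 − 0.4400 = 0.5600
s AND NOT s = a·b on (0.4400, 0.5600) = 0.2464
s OR p = a + b − a·b on (0.4400, 0.5600) = 0.7536
(s AND NOT s) AND (s OR p) = a·b on (0.2464, 0.7536) = 0.1857

0.186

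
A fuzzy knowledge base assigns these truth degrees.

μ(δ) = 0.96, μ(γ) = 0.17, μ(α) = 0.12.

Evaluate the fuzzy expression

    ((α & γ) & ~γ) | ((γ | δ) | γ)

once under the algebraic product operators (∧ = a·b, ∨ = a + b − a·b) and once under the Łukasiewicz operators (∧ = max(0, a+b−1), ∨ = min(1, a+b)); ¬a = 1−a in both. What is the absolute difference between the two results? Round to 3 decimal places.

Under algebraic product:
  α & γ = a·b on (0.1200, 0.1700) = 0.0204
  ~γ = 1 − 0.1700 = 0.8300
  (α & γ) & ~γ = a·b on (0.0204, 0.8300) = 0.0169
  γ | δ = a + b − a·b on (0.1700, 0.9600) = 0.9668
  (γ | δ) | γ = a + b − a·b on (0.9668, 0.1700) = 0.9724
  ((α & γ) & ~γ) | ((γ | δ) | γ) = a + b − a·b on (0.0169, 0.9724) = 0.9729
  → value = 0.9729
Under Łukasiewicz:
  α & γ = max(0, a+b−1) on (0.12, 0.17) = 0.00
  ~γ = 1 − 0.17 = 0.83
  (α & γ) & ~γ = max(0, a+b−1) on (0.00, 0.83) = 0.00
  γ | δ = min(1, a+b) on (0.17, 0.96) = 1.00
  (γ | δ) | γ = min(1, a+b) on (1.00, 0.17) = 1.00
  ((α & γ) & ~γ) | ((γ | δ) | γ) = min(1, a+b) on (0.00, 1.00) = 1.00
  → value = 1.0000
|0.9729 − 1.0000| = 0.027

0.027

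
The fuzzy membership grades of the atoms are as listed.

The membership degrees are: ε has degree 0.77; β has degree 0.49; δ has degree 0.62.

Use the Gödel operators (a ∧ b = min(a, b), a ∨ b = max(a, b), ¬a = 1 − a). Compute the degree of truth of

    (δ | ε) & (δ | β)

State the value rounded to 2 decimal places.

0.62

δ | ε = max(a, b) on (0.62, 0.77) = 0.77
δ | β = max(a, b) on (0.62, 0.49) = 0.62
(δ | ε) & (δ | β) = min(a, b) on (0.77, 0.62) = 0.62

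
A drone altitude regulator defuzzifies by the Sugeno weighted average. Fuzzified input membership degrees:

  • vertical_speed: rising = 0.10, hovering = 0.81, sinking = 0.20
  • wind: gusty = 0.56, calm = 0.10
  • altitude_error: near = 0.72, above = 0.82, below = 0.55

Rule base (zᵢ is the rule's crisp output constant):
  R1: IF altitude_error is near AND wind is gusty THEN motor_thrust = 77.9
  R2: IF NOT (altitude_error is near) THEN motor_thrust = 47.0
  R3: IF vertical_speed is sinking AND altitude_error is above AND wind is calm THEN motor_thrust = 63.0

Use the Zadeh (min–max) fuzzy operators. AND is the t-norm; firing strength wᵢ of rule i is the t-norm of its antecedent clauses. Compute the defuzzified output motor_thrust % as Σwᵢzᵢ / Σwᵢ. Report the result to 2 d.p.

R1 (z=77.9): near=0.72, gusty=0.56; AND[min(a, b)] → w = 0.56
R2 (z=47.0): ¬near=1−0.72=0.28 → w = 0.28
R3 (z=63.0): sinking=0.20, above=0.82, calm=0.10; AND[min(a, b)] → w = 0.10
Weighted average = (0.56·77.9 + 0.28·47.0 + 0.10·63.0) / (0.56 + 0.28 + 0.10)
  = 63.0840 / 0.9400 = 67.11

67.11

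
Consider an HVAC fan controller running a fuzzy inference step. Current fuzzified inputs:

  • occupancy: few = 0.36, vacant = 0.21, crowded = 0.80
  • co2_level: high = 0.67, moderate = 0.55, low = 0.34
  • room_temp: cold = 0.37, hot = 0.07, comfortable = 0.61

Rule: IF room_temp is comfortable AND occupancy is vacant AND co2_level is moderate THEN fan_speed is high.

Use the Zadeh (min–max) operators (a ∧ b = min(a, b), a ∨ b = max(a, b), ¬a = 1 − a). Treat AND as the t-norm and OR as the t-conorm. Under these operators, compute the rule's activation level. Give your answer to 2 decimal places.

firing strength: comfortable=0.61, vacant=0.21, moderate=0.55; AND[min(a, b)] → w = 0.21

0.21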